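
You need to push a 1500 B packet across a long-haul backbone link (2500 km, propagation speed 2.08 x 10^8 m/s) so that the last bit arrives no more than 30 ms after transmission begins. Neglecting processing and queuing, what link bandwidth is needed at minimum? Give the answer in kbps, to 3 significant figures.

L = 12000 bits.
Propagation delay = 2500000 / 208000000 = 12.0192 ms.
Transmission budget = 30 − 12.0192 = 17.9808 ms.
R ≥ L / t_tx = 12000 bits / 0.0179808 s = 667 kbps.

667 kbps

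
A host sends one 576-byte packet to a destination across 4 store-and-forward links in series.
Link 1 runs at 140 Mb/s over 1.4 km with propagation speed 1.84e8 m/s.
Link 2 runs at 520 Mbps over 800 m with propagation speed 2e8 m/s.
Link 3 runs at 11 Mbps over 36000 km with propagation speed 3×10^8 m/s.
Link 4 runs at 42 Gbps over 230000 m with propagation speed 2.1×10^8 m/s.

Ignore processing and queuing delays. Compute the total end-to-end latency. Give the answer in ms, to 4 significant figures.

L = 576 × 8 = 4608 bits.
Transmission delays (L/R per hop): 0.0329143, 0.00886154, 0.418909, 0.000109714 ms; sum = 0.460795 ms.
Propagation delays (d/s per hop): 0.0076087, 0.004, 120, 1.09524 ms; sum = 121.107 ms.
End-to-end = 121.6 ms.

121.6 ms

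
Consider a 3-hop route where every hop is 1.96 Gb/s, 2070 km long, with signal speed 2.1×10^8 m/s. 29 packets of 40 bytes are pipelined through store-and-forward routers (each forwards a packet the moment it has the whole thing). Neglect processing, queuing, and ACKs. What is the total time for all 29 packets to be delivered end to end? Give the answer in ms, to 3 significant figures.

Per-hop transmission t_tx = L/R = 320/1960000000 = 0.000163265 ms.
Per-hop propagation t_prop = 2070000/210000000 = 9.85714 ms.
Pipeline fill: first packet needs 3·t_tx to clear all hops; remaining 28 packets each add one t_tx.
Total = (3+29-1)·t_tx + 3·t_prop = 31·0.000163265 + 3·9.85714 = 29.6 ms.

29.6 ms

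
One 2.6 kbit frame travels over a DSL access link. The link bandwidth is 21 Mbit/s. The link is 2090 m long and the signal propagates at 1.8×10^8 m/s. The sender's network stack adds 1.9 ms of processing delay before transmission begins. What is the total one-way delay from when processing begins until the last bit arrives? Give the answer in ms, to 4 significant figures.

2.035 ms

L = 2600 bits.
Transmission delay = L/R = 2600 / 21000000 = 0.12381 ms.
Propagation delay = d/s = 2090 m / 180000000 m/s = 0.0116111 ms.
Plus processing delay 1.9 ms = 1.9 ms.
Total = 2.035 ms.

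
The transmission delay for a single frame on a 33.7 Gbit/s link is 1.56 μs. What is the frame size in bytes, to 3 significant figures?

L = R × t_tx = 3.37e+10 b/s × 1.56e-06 s = 52572 bits.
In bytes: 52572 / 8 = 6570 bytes.

6570 bytes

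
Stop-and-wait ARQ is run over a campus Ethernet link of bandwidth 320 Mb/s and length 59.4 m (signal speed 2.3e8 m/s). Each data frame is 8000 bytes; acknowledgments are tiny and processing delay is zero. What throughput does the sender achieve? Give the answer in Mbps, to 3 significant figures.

319 Mbps

t_tx = L/R = 64000/320000000 = 0.0002 s.
t_prop = 59.4/2.3e+08 = 2.58261e-07 s; RTT = 5.16522e-07 s.
Cycle = t_tx + RTT = 0.000200517 s.
Throughput = L / cycle = 64000 / 0.000200517 = 319 Mbps.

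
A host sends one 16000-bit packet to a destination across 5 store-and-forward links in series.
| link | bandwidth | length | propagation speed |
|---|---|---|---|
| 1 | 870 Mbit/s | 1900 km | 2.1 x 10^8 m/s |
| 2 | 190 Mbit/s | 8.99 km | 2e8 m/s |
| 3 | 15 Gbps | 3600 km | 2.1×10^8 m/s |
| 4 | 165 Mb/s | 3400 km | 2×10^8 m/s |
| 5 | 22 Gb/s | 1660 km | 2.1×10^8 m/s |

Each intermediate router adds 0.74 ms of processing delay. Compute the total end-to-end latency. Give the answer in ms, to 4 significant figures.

54.30 ms

Transmission delays (L/R per hop): 0.0183908, 0.0842105, 0.00106667, 0.0969697, 0.000727273 ms; sum = 0.201365 ms.
Propagation delays (d/s per hop): 9.04762, 0.04495, 17.1429, 17, 7.90476 ms; sum = 51.1402 ms.
Processing at 4 router(s): 4 × 0.74 ms = 2.96 ms.
End-to-end = 54.30 ms.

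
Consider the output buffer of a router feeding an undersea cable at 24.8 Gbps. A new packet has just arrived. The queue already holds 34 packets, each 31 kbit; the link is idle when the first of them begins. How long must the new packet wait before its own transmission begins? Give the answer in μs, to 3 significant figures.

Each queued packet: L/R = 31000/24800000000 = 1.25 μs.
34 queued → 42.5 μs.
Queuing delay = 42.5 μs.

42.5 μs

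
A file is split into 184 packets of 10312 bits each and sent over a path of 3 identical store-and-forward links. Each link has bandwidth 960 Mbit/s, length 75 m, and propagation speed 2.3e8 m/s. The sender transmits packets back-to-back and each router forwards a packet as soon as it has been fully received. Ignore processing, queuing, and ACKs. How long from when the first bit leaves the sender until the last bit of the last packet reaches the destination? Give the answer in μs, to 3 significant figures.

2000 μs

Per-hop transmission t_tx = L/R = 10312/960000000 = 10.7417 μs.
Per-hop propagation t_prop = 75/2.3e+08 = 0.326087 μs.
Pipeline fill: first packet needs 3·t_tx to clear all hops; remaining 183 packets each add one t_tx.
Total = (3+184-1)·t_tx + 3·t_prop = 186·10.7417 + 3·0.326087 = 2000 μs.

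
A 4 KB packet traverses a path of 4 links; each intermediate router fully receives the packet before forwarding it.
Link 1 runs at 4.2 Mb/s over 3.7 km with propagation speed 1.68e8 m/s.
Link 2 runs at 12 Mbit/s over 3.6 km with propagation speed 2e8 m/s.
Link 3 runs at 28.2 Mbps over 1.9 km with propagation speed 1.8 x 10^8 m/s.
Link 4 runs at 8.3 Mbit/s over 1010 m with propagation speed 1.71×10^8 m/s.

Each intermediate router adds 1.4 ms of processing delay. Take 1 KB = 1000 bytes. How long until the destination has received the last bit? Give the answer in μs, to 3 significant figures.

L = 32000 bits.
Transmission delays (L/R per hop): 7619.05, 2666.67, 1134.75, 3855.42 μs; sum = 15275.9 μs.
Propagation delays (d/s per hop): 22.0238, 18, 10.5556, 5.90643 μs; sum = 56.4858 μs.
Processing at 3 router(s): 3 × 1.4 ms = 4200 μs.
End-to-end = 19500 μs.

19500 μs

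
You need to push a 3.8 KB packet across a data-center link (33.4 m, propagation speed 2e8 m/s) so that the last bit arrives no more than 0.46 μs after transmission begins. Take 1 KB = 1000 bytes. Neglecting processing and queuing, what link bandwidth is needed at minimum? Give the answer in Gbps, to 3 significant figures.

104 Gbps

L = 30400 bits.
Propagation delay = 33.4 / 200000000 = 0.167 μs.
Transmission budget = 0.46 − 0.167 = 0.293 μs.
R ≥ L / t_tx = 30400 bits / 2.93e-07 s = 104 Gbps.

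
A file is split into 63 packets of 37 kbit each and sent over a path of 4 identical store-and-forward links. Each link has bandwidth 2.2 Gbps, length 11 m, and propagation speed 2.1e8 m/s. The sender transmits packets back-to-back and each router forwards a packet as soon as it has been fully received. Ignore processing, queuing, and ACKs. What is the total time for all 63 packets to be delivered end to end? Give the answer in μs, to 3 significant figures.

1110 μs

Per-hop transmission t_tx = L/R = 37000/2200000000 = 16.8182 μs.
Per-hop propagation t_prop = 11/210000000 = 0.052381 μs.
Pipeline fill: first packet needs 4·t_tx to clear all hops; remaining 62 packets each add one t_tx.
Total = (4+63-1)·t_tx + 4·t_prop = 66·16.8182 + 4·0.052381 = 1110 μs.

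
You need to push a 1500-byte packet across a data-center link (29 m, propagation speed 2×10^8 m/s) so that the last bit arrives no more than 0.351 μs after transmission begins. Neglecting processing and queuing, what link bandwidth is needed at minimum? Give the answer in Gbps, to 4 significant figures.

58.25 Gbps

L = 12000 bits.
Propagation delay = 29 / 200000000 = 0.145 μs.
Transmission budget = 0.351 − 0.145 = 0.206 μs.
R ≥ L / t_tx = 12000 bits / 2.06e-07 s = 58.25 Gbps.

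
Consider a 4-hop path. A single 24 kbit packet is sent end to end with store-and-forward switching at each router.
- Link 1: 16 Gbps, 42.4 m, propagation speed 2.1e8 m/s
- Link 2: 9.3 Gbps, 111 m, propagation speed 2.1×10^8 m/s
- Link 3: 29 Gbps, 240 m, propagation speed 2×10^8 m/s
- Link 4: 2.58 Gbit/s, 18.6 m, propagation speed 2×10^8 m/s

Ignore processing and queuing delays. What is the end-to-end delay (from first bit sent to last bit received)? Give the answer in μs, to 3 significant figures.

16.2 μs

L = 24000 bits.
Transmission delays (L/R per hop): 1.5, 2.58065, 0.827586, 9.30233 μs; sum = 14.2106 μs.
Propagation delays (d/s per hop): 0.201905, 0.528571, 1.2, 0.093 μs; sum = 2.02348 μs.
End-to-end = 16.2 μs.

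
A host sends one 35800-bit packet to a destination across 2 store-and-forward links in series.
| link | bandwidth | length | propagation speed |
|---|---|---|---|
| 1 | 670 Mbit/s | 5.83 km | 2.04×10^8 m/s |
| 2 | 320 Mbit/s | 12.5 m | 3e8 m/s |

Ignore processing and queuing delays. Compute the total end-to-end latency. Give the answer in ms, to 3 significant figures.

Transmission delays (L/R per hop): 0.0534328, 0.111875 ms; sum = 0.165308 ms.
Propagation delays (d/s per hop): 0.0285784, 4.16667e-05 ms; sum = 0.0286201 ms.
End-to-end = 0.194 ms.

0.194 ms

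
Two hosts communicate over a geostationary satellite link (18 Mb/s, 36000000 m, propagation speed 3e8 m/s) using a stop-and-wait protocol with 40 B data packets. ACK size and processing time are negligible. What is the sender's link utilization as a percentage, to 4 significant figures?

t_tx = L/R = 320/18000000 = 1.77778e-05 s.
t_prop = 36000000/300000000 = 0.12 s; RTT = 0.24 s.
Cycle = t_tx + RTT = 0.240018 s.
Utilization = t_tx / cycle = 1.77778e-05/0.240018 = 0.007407 %.

0.007407 %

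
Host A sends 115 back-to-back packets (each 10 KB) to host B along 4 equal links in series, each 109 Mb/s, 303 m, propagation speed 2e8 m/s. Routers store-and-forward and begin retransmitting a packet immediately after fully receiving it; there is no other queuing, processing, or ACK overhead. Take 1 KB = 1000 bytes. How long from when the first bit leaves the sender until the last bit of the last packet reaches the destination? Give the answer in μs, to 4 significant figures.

86610 μs

Per-hop transmission t_tx = L/R = 80000/109000000 = 733.945 μs.
Per-hop propagation t_prop = 303/200000000 = 1.515 μs.
Pipeline fill: first packet needs 4·t_tx to clear all hops; remaining 114 packets each add one t_tx.
Total = (4+115-1)·t_tx + 4·t_prop = 118·733.945 + 4·1.515 = 86610 μs.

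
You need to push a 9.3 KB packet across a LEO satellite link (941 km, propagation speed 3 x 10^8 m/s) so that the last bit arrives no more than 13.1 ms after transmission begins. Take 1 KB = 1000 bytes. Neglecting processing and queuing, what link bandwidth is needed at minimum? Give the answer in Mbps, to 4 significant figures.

7.467 Mbps

L = 74400 bits.
Propagation delay = 941000 / 300000000 = 3.13667 ms.
Transmission budget = 13.1 − 3.13667 = 9.96333 ms.
R ≥ L / t_tx = 74400 bits / 0.00996333 s = 7.467 Mbps.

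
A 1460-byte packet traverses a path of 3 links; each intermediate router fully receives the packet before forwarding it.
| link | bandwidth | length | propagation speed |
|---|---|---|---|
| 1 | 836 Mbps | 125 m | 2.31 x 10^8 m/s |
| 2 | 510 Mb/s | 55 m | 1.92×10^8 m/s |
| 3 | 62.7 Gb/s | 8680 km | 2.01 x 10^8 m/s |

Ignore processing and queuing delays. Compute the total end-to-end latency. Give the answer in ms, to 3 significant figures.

43.2 ms

L = 1460 × 8 = 11680 bits.
Transmission delays (L/R per hop): 0.0139713, 0.022902, 0.000186284 ms; sum = 0.0370595 ms.
Propagation delays (d/s per hop): 0.000541126, 0.000286458, 43.1841 ms; sum = 43.1849 ms.
End-to-end = 43.2 ms.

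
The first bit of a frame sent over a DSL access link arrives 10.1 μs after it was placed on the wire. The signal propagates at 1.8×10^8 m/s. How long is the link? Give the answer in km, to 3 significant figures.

1.82 km

d = s × t_prop = 180000000 × 1.01e-05 = 1.82 km.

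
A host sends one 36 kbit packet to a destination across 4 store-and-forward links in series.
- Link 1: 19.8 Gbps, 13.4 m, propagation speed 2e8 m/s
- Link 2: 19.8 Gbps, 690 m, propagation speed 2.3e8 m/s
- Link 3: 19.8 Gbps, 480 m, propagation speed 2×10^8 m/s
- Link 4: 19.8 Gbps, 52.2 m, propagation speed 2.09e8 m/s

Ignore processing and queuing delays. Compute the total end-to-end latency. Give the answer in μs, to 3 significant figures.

L = 36000 bits.
Transmission delay per hop = L/R = 36000/19800000000 = 1.81818 μs; 4 hops → 7.27273 μs.
Propagation delays (d/s per hop): 0.067, 3, 2.4, 0.249761 μs; sum = 5.71676 μs.
End-to-end = 13.0 μs.

13.0 μs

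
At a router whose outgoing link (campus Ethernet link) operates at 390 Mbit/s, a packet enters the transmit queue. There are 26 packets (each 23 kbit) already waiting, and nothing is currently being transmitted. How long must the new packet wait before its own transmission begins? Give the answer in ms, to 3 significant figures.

Each queued packet: L/R = 23000/390000000 = 0.0589744 ms.
26 queued → 1.53333 ms.
Queuing delay = 1.53 ms.

1.53 ms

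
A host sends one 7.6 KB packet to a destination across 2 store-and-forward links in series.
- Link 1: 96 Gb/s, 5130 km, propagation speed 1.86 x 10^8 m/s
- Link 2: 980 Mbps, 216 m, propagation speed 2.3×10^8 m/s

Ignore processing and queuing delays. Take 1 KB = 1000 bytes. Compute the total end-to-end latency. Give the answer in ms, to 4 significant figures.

L = 60800 bits.
Transmission delays (L/R per hop): 0.000633333, 0.0620408 ms; sum = 0.0626741 ms.
Propagation delays (d/s per hop): 27.5806, 0.00093913 ms; sum = 27.5816 ms.
End-to-end = 27.64 ms.

27.64 ms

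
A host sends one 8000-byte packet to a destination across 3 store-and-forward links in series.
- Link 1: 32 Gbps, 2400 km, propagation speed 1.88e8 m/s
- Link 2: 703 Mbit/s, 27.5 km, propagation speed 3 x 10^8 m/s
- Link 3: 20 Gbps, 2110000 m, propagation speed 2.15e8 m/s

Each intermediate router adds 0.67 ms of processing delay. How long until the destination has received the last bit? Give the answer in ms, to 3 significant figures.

L = 8000 × 8 = 64000 bits.
Transmission delays (L/R per hop): 0.002, 0.0910384, 0.0032 ms; sum = 0.0962384 ms.
Propagation delays (d/s per hop): 12.766, 0.0916667, 9.81395 ms; sum = 22.6716 ms.
Processing at 2 router(s): 2 × 0.67 ms = 1.34 ms.
End-to-end = 24.1 ms.

24.1 ms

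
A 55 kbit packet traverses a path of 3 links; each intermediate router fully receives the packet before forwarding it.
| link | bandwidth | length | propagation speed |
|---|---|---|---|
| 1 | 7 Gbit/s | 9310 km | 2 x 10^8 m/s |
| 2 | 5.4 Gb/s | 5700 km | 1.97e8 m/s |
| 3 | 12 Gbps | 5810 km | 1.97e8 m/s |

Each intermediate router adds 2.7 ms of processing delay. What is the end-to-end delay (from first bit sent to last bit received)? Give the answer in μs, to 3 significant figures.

110000 μs

L = 55000 bits.
Transmission delays (L/R per hop): 7.85714, 10.1852, 4.58333 μs; sum = 22.6257 μs.
Propagation delays (d/s per hop): 46550, 28934, 29492.4 μs; sum = 104976 μs.
Processing at 2 router(s): 2 × 2.7 ms = 5400 μs.
End-to-end = 110000 μs.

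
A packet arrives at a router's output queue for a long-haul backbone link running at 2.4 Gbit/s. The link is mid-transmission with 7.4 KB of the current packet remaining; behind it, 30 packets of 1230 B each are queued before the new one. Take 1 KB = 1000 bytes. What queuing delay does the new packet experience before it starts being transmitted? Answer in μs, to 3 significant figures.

148 μs

Each queued packet: L/R = 9840/2400000000 = 4.1 μs.
30 queued → 123 μs.
Plus remaining 59200 bits of current packet: 24.6667 μs.
Queuing delay = 148 μs.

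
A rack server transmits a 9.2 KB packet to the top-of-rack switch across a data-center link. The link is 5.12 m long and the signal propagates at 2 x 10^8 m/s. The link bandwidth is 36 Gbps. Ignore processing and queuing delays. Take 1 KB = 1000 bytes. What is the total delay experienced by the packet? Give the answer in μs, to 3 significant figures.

2.07 μs

L = 73600 bits.
Transmission delay = L/R = 73600 / 36000000000 = 2.04444 μs.
Propagation delay = d/s = 5.12 m / 200000000 m/s = 0.0256 μs.
Total = 2.07 μs.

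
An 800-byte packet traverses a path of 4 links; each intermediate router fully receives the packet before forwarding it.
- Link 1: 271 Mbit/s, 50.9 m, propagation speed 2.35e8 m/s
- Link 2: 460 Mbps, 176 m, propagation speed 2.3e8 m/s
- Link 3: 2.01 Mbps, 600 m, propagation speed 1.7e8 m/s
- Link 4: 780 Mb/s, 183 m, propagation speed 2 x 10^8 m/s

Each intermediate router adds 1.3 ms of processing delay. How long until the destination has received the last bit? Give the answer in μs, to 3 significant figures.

7140 μs

L = 800 × 8 = 6400 bits.
Transmission delays (L/R per hop): 23.6162, 13.913, 3184.08, 8.20513 μs; sum = 3229.81 μs.
Propagation delays (d/s per hop): 0.216596, 0.765217, 3.52941, 0.915 μs; sum = 5.42622 μs.
Processing at 3 router(s): 3 × 1.3 ms = 3900 μs.
End-to-end = 7140 μs.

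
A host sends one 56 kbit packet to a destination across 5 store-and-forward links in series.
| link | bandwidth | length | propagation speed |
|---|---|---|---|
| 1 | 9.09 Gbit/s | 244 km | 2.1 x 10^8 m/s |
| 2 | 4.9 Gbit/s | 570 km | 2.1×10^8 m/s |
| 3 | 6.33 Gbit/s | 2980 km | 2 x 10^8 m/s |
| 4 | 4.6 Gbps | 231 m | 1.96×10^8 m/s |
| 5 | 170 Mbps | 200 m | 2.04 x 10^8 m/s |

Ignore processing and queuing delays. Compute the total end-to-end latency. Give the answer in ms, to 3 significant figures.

L = 56000 bits.
Transmission delays (L/R per hop): 0.00616062, 0.0114286, 0.00884676, 0.0121739, 0.329412 ms; sum = 0.368022 ms.
Propagation delays (d/s per hop): 1.1619, 2.71429, 14.9, 0.00117857, 0.000980392 ms; sum = 18.7783 ms.
End-to-end = 19.1 ms.

19.1 ms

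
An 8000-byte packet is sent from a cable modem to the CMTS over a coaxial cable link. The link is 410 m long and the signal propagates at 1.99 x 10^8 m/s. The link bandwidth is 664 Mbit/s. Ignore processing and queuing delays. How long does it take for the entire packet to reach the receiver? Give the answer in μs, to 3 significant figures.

98.4 μs

L = 8000 × 8 = 64000 bits.
Transmission delay = L/R = 64000 / 664000000 = 96.3855 μs.
Propagation delay = d/s = 410 m / 199000000 m/s = 2.0603 μs.
Total = 98.4 μs.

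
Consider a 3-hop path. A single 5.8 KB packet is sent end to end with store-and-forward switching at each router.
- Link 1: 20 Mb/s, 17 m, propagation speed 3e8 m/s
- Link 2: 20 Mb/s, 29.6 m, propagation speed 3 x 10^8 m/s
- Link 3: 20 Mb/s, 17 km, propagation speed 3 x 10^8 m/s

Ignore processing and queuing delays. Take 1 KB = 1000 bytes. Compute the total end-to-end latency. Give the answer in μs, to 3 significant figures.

L = 46400 bits.
Transmission delay per hop = L/R = 46400/20000000 = 2320 μs; 3 hops → 6960 μs.
Propagation delays (d/s per hop): 0.0566667, 0.0986667, 56.6667 μs; sum = 56.822 μs.
End-to-end = 7020 μs.

7020 μs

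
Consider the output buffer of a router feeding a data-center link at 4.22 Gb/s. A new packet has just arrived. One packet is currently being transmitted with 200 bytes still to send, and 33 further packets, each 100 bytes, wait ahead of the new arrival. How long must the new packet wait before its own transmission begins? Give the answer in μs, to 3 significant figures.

Each queued packet: L/R = 800/4.22e+09 = 0.189573 μs.
33 queued → 6.25592 μs.
Plus remaining 1600 bits of current packet: 0.379147 μs.
Queuing delay = 6.64 μs.

6.64 μs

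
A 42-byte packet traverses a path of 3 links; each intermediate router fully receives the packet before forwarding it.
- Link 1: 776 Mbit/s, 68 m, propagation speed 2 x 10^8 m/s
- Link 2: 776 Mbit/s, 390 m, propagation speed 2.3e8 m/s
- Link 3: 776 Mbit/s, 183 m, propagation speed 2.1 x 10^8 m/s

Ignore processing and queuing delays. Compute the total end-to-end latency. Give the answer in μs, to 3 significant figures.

4.21 μs

L = 42 × 8 = 336 bits.
Transmission delay per hop = L/R = 336/776000000 = 0.43299 μs; 3 hops → 1.29897 μs.
Propagation delays (d/s per hop): 0.34, 1.69565, 0.871429 μs; sum = 2.90708 μs.
End-to-end = 4.21 μs.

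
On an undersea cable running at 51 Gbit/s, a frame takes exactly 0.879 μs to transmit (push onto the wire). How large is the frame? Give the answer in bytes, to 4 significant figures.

L = R × t_tx = 51000000000 b/s × 8.79e-07 s = 44829 bits.
In bytes: 44829 / 8 = 5604 bytes.

5604 bytes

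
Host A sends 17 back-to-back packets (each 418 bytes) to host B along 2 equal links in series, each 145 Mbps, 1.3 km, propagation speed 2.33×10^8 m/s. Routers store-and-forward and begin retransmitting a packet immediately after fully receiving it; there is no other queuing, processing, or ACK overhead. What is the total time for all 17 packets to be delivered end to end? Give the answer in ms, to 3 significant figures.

0.426 ms

Per-hop transmission t_tx = L/R = 3344/145000000 = 0.0230621 ms.
Per-hop propagation t_prop = 1300/233000000 = 0.0055794 ms.
Pipeline fill: first packet needs 2·t_tx to clear all hops; remaining 16 packets each add one t_tx.
Total = (2+17-1)·t_tx + 2·t_prop = 18·0.0230621 + 2·0.0055794 = 0.426 ms.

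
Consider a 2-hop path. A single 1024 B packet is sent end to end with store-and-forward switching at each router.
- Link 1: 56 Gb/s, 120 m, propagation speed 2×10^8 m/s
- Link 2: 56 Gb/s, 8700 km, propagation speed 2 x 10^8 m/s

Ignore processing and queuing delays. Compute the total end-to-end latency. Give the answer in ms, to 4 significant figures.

43.50 ms

L = 1024 × 8 = 8192 bits.
Transmission delay per hop = L/R = 8192/56000000000 = 0.000146286 ms; 2 hops → 0.000292571 ms.
Propagation delays (d/s per hop): 0.0006, 43.5 ms; sum = 43.5006 ms.
End-to-end = 43.50 ms.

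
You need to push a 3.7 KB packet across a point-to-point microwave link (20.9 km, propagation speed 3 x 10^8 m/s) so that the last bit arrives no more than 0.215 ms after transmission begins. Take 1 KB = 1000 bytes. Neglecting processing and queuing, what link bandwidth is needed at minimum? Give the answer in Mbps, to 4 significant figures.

L = 29600 bits.
Propagation delay = 20900 / 300000000 = 0.0696667 ms.
Transmission budget = 0.215 − 0.0696667 = 0.145333 ms.
R ≥ L / t_tx = 29600 bits / 0.000145333 s = 203.7 Mbps.

203.7 Mbps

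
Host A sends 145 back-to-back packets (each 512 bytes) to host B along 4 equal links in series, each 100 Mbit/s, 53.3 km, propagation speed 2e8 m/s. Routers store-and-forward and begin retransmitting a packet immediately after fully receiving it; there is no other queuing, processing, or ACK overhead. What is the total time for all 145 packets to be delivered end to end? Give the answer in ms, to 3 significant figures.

Per-hop transmission t_tx = L/R = 4096/100000000 = 0.04096 ms.
Per-hop propagation t_prop = 53300/200000000 = 0.2665 ms.
Pipeline fill: first packet needs 4·t_tx to clear all hops; remaining 144 packets each add one t_tx.
Total = (4+145-1)·t_tx + 4·t_prop = 148·0.04096 + 4·0.2665 = 7.13 ms.

7.13 ms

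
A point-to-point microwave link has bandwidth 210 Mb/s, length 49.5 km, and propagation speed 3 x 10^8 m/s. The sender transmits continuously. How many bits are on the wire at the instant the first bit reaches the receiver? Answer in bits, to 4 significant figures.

Propagation delay = 49500 / 300000000 = 0.000165 s.
BDP = R × t_prop = 210000000 × 0.000165 = 34650 bits.

34650 bits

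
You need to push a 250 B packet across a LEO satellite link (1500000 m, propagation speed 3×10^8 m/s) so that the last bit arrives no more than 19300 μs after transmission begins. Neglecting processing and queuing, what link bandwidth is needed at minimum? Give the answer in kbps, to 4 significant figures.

L = 2000 bits.
Propagation delay = 1500000 / 300000000 = 5000 μs.
Transmission budget = 19300 − 5000 = 14300 μs.
R ≥ L / t_tx = 2000 bits / 0.0143 s = 139.9 kbps.

139.9 kbps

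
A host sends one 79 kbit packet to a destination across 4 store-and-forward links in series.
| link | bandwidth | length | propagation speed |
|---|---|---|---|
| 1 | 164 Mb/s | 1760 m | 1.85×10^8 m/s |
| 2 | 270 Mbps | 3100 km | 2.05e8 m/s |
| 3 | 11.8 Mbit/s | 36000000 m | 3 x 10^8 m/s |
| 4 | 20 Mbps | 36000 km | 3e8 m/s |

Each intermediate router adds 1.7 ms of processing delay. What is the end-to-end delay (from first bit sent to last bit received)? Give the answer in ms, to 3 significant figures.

272 ms

L = 79000 bits.
Transmission delays (L/R per hop): 0.481707, 0.292593, 6.69492, 3.95 ms; sum = 11.4192 ms.
Propagation delays (d/s per hop): 0.00951351, 15.122, 120, 120 ms; sum = 255.131 ms.
Processing at 3 router(s): 3 × 1.7 ms = 5.1 ms.
End-to-end = 272 ms.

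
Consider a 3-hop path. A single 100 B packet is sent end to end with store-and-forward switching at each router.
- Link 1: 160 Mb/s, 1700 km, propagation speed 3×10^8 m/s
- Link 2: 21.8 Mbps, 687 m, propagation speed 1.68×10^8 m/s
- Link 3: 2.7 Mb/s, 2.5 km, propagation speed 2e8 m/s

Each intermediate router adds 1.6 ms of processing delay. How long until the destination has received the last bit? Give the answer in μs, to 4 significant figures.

9221 μs

L = 100 × 8 = 800 bits.
Transmission delays (L/R per hop): 5, 36.6972, 296.296 μs; sum = 337.994 μs.
Propagation delays (d/s per hop): 5666.67, 4.08929, 12.5 μs; sum = 5683.26 μs.
Processing at 2 router(s): 2 × 1.6 ms = 3200 μs.
End-to-end = 9221 μs.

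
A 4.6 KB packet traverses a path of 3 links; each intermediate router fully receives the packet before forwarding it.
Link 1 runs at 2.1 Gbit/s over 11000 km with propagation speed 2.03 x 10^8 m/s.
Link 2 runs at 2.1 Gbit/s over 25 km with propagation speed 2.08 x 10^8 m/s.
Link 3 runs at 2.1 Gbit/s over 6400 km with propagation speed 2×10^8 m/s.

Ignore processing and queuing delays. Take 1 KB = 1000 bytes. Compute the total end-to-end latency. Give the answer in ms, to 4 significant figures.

86.36 ms

L = 36800 bits.
Transmission delay per hop = L/R = 36800/2100000000 = 0.0175238 ms; 3 hops → 0.0525714 ms.
Propagation delays (d/s per hop): 54.1872, 0.120192, 32 ms; sum = 86.3074 ms.
End-to-end = 86.36 ms.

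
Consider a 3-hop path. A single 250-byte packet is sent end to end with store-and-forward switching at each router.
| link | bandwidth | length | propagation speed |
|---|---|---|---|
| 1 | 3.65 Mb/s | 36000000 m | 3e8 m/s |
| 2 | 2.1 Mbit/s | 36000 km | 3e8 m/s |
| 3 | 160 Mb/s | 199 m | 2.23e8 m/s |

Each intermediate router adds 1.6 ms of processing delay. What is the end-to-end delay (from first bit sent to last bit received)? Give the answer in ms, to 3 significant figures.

L = 250 × 8 = 2000 bits.
Transmission delays (L/R per hop): 0.547945, 0.952381, 0.0125 ms; sum = 1.51283 ms.
Propagation delays (d/s per hop): 120, 120, 0.000892377 ms; sum = 240.001 ms.
Processing at 2 router(s): 2 × 1.6 ms = 3.2 ms.
End-to-end = 245 ms.

245 ms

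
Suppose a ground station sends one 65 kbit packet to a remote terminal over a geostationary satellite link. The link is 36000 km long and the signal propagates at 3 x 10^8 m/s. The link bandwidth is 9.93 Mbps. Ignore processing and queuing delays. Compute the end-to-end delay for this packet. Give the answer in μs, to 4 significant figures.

126500 μs

L = 65000 bits.
Transmission delay = L/R = 65000 / 9930000 = 6545.82 μs.
Propagation delay = d/s = 36000000 m / 300000000 m/s = 120000 μs.
Total = 126500 μs.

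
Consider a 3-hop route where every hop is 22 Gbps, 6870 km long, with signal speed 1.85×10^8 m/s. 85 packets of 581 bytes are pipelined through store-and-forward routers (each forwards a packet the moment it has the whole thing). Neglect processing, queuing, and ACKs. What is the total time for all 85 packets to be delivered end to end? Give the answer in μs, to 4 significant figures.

111400 μs

Per-hop transmission t_tx = L/R = 4648/22000000000 = 0.211273 μs.
Per-hop propagation t_prop = 6870000/185000000 = 37135.1 μs.
Pipeline fill: first packet needs 3·t_tx to clear all hops; remaining 84 packets each add one t_tx.
Total = (3+85-1)·t_tx + 3·t_prop = 87·0.211273 + 3·37135.1 = 111400 μs.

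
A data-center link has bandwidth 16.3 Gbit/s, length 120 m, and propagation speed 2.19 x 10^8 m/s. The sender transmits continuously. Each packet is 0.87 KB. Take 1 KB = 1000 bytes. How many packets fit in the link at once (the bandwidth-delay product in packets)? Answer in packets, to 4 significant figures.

1.283 packets

Propagation delay = 120 / 219000000 = 5.47945e-07 s.
BDP = R × t_prop = 16300000000 × 5.47945e-07 = 8931.51 bits.
In packets of 6960 bits: 1.283 packets.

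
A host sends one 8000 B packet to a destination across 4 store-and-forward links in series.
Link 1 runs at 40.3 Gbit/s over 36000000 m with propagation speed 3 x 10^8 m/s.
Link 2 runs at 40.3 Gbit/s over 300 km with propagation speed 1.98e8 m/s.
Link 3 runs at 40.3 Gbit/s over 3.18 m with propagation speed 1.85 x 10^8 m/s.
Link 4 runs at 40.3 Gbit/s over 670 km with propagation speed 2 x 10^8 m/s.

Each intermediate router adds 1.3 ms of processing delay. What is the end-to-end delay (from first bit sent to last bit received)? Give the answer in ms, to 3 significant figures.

129 ms

L = 8000 × 8 = 64000 bits.
Transmission delay per hop = L/R = 64000/40300000000 = 0.00158809 ms; 4 hops → 0.00635236 ms.
Propagation delays (d/s per hop): 120, 1.51515, 1.71892e-05, 3.35 ms; sum = 124.865 ms.
Processing at 3 router(s): 3 × 1.3 ms = 3.9 ms.
End-to-end = 129 ms.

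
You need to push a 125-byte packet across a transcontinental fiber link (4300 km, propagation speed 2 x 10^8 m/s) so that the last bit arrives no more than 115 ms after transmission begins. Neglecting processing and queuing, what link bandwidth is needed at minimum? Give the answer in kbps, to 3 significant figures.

10.7 kbps

L = 1000 bits.
Propagation delay = 4300000 / 200000000 = 21.5 ms.
Transmission budget = 115 − 21.5 = 93.5 ms.
R ≥ L / t_tx = 1000 bits / 0.0935 s = 10.7 kbps.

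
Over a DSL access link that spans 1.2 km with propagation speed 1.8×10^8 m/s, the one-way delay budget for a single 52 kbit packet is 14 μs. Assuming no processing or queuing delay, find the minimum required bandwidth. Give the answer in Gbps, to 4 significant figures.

Propagation delay = 1200 / 180000000 = 6.66667 μs.
Transmission budget = 14 − 6.66667 = 7.33333 μs.
R ≥ L / t_tx = 52000 bits / 7.33333e-06 s = 7.091 Gbps.

7.091 Gbps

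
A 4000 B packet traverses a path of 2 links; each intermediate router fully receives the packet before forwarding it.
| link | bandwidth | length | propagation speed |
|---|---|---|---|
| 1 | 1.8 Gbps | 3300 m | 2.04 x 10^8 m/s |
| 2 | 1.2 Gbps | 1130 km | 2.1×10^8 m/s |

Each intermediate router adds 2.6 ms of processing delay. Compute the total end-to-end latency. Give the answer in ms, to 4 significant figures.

L = 4000 × 8 = 32000 bits.
Transmission delays (L/R per hop): 0.0177778, 0.0266667 ms; sum = 0.0444444 ms.
Propagation delays (d/s per hop): 0.0161765, 5.38095 ms; sum = 5.39713 ms.
Processing at 1 router(s): 1 × 2.6 ms = 2.6 ms.
End-to-end = 8.042 ms.

8.042 ms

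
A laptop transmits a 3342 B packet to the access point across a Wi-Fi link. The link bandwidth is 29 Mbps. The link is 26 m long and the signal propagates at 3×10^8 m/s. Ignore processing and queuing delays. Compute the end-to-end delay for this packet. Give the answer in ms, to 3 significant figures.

L = 3342 × 8 = 26736 bits.
Transmission delay = L/R = 26736 / 29000000 = 0.921931 ms.
Propagation delay = d/s = 26 m / 300000000 m/s = 8.66667e-05 ms.
Total = 0.922 ms.

0.922 ms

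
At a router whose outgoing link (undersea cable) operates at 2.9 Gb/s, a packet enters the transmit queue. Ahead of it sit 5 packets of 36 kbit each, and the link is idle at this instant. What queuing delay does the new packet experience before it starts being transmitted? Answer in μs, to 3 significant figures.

62.1 μs

Each queued packet: L/R = 36000/2900000000 = 12.4138 μs.
5 queued → 62.069 μs.
Queuing delay = 62.1 μs.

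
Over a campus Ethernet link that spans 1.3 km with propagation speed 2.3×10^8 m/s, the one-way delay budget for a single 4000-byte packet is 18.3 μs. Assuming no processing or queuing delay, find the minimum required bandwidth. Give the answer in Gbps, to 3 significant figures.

L = 32000 bits.
Propagation delay = 1300 / 2.3e+08 = 5.65217 μs.
Transmission budget = 18.3 − 5.65217 = 12.6478 μs.
R ≥ L / t_tx = 32000 bits / 1.26478e-05 s = 2.53 Gbps.

2.53 Gbps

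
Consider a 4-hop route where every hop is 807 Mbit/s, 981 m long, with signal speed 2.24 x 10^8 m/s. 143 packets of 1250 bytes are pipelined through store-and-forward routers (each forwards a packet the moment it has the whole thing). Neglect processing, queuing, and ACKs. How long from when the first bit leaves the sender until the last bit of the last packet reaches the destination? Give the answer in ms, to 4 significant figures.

Per-hop transmission t_tx = L/R = 10000/807000000 = 0.0123916 ms.
Per-hop propagation t_prop = 981/2.24e+08 = 0.00437946 ms.
Pipeline fill: first packet needs 4·t_tx to clear all hops; remaining 142 packets each add one t_tx.
Total = (4+143-1)·t_tx + 4·t_prop = 146·0.0123916 + 4·0.00437946 = 1.827 ms.

1.827 ms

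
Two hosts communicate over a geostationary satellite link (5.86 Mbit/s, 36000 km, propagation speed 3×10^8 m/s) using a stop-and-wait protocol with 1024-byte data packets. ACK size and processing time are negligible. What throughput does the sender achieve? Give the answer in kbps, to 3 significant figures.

33.9 kbps

t_tx = L/R = 8192/5860000 = 0.00139795 s.
t_prop = 36000000/300000000 = 0.12 s; RTT = 0.24 s.
Cycle = t_tx + RTT = 0.241398 s.
Throughput = L / cycle = 8192 / 0.241398 = 33.9 kbps.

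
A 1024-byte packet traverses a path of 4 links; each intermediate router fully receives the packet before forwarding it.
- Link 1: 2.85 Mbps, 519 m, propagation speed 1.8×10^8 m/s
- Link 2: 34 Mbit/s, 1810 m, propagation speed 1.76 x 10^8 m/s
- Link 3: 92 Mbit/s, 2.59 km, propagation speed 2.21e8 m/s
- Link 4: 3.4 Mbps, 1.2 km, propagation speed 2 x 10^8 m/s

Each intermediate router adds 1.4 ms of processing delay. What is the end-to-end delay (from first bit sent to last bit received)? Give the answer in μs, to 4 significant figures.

L = 1024 × 8 = 8192 bits.
Transmission delays (L/R per hop): 2874.39, 240.941, 89.0435, 2409.41 μs; sum = 5613.78 μs.
Propagation delays (d/s per hop): 2.88333, 10.2841, 11.7195, 6 μs; sum = 30.8869 μs.
Processing at 3 router(s): 3 × 1.4 ms = 4200 μs.
End-to-end = 9845 μs.

9845 μs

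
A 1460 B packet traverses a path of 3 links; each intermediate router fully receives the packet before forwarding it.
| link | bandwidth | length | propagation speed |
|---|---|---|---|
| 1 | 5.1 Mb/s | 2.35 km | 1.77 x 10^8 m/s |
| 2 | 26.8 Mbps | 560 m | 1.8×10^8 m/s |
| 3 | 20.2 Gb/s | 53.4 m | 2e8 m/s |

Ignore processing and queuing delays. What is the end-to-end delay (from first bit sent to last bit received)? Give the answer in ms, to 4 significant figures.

L = 1460 × 8 = 11680 bits.
Transmission delays (L/R per hop): 2.2902, 0.435821, 0.000578218 ms; sum = 2.7266 ms.
Propagation delays (d/s per hop): 0.0132768, 0.00311111, 0.000267 ms; sum = 0.0166549 ms.
End-to-end = 2.743 ms.

2.743 ms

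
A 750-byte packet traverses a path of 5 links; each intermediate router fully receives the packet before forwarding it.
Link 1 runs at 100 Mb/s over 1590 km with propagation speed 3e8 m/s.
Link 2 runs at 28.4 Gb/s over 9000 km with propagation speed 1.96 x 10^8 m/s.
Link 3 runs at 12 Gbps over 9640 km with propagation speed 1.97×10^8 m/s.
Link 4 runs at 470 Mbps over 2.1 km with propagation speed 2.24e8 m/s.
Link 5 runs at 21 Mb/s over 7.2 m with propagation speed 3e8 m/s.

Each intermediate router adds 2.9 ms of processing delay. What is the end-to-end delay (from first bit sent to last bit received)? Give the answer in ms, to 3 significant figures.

L = 750 × 8 = 6000 bits.
Transmission delays (L/R per hop): 0.06, 0.000211268, 0.0005, 0.012766, 0.285714 ms; sum = 0.359192 ms.
Propagation delays (d/s per hop): 5.3, 45.9184, 48.934, 0.009375, 2.4e-05 ms; sum = 100.162 ms.
Processing at 4 router(s): 4 × 2.9 ms = 11.6 ms.
End-to-end = 112 ms.

112 ms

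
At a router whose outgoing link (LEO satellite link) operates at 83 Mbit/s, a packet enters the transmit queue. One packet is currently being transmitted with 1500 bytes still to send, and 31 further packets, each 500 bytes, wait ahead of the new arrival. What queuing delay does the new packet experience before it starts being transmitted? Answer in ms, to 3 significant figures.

Each queued packet: L/R = 4000/83000000 = 0.0481928 ms.
31 queued → 1.49398 ms.
Plus remaining 12000 bits of current packet: 0.144578 ms.
Queuing delay = 1.64 ms.

1.64 ms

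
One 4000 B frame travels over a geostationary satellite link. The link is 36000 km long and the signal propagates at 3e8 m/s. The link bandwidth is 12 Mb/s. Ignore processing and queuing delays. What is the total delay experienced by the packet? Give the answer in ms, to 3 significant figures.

L = 4000 × 8 = 32000 bits.
Transmission delay = L/R = 32000 / 12000000 = 2.66667 ms.
Propagation delay = d/s = 36000000 m / 300000000 m/s = 120 ms.
Total = 123 ms.

123 ms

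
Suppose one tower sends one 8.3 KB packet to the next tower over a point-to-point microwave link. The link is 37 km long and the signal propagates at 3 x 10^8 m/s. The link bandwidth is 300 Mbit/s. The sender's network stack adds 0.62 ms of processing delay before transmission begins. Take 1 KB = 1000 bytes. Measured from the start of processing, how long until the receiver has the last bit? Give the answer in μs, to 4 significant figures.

964.7 μs

L = 66400 bits.
Transmission delay = L/R = 66400 / 300000000 = 221.333 μs.
Propagation delay = d/s = 37000 m / 300000000 m/s = 123.333 μs.
Plus processing delay 0.62 ms = 620 μs.
Total = 964.7 μs.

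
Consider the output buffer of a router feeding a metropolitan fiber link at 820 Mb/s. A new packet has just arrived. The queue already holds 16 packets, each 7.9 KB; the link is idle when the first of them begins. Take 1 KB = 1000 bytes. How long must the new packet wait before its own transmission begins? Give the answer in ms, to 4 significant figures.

Each queued packet: L/R = 63200/820000000 = 0.0770732 ms.
16 queued → 1.23317 ms.
Queuing delay = 1.233 ms.

1.233 ms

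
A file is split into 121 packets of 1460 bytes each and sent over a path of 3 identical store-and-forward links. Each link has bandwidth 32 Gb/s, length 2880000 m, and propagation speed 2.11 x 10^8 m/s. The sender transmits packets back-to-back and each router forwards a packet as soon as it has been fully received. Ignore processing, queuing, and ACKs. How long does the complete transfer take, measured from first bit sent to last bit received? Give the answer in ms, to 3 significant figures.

41.0 ms

Per-hop transmission t_tx = L/R = 11680/32000000000 = 0.000365 ms.
Per-hop propagation t_prop = 2880000/211000000 = 13.6493 ms.
Pipeline fill: first packet needs 3·t_tx to clear all hops; remaining 120 packets each add one t_tx.
Total = (3+121-1)·t_tx + 3·t_prop = 123·0.000365 + 3·13.6493 = 41.0 ms.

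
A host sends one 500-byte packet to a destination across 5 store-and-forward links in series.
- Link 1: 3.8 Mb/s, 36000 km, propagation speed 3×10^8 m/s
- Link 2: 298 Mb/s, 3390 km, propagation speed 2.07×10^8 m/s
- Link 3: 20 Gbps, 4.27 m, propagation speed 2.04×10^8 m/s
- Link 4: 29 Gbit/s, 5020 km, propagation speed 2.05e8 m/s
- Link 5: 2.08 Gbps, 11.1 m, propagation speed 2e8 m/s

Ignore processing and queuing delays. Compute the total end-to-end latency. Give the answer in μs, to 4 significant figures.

161900 μs

L = 500 × 8 = 4000 bits.
Transmission delays (L/R per hop): 1052.63, 13.4228, 0.2, 0.137931, 1.92308 μs; sum = 1068.32 μs.
Propagation delays (d/s per hop): 120000, 16376.8, 0.0209314, 24487.8, 0.0555 μs; sum = 160865 μs.
End-to-end = 161900 μs.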